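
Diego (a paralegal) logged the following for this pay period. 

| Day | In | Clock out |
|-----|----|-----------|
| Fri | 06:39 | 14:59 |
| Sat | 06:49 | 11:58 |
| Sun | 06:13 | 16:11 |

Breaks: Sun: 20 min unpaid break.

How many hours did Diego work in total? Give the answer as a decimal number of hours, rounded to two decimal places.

Fri: 06:39–14:59 = 8 h 20 min
Sat: 06:49–11:58 = 5 h 9 min
Sun: 06:13–16:11 = 9 h 58 min; less 20 min break → 9 h 38 min
Total: 8 h 20 min + 5 h 9 min + 9 h 38 min = 23 h 7 min.

23.12 hours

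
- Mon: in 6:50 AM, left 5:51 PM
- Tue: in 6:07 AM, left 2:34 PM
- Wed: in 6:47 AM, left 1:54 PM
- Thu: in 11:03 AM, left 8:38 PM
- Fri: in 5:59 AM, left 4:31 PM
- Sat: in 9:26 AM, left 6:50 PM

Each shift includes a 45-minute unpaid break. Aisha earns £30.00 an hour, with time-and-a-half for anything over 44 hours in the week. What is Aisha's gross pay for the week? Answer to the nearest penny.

Mon: 6:50 AM–5:51 PM = 11 h 1 min; less 45 min break → 10 h 16 min
Tue: 6:07 AM–2:34 PM = 8 h 27 min; less 45 min break → 7 h 42 min
Wed: 6:47 AM–1:54 PM = 7 h 7 min; less 45 min break → 6 h 22 min
Thu: 11:03 AM–8:38 PM = 9 h 35 min; less 45 min break → 8 h 50 min
Fri: 5:59 AM–4:31 PM = 10 h 32 min; less 45 min break → 9 h 47 min
Sat: 9:26 AM–6:50 PM = 9 h 24 min; less 45 min break → 8 h 39 min
Total worked: 51 h 36 min = 3096 min.
Regular 44 h 0 min = 2640 min at £30.00/h; overtime 7 h 36 min = 456 min at £45.00/h.
Pay = (2640 × £30.00 + 456 × £45.00) ÷ 60 = £1662.00.

£1662.00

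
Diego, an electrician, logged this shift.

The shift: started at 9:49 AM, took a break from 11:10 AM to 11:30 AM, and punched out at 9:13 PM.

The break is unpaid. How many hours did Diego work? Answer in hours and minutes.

The shift: 9:49 AM–9:13 PM = 11 h 24 min; less 20 min break → 11 h 4 min

11 h 4 min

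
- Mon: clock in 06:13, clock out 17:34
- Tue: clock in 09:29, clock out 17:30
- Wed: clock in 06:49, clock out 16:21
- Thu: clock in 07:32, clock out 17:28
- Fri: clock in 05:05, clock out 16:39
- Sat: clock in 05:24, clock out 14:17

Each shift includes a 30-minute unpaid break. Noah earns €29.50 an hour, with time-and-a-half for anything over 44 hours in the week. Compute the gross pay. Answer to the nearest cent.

€1841.54

Mon: 06:13–17:34 = 11 h 21 min; less 30 min break → 10 h 51 min
Tue: 09:29–17:30 = 8 h 1 min; less 30 min break → 7 h 31 min
Wed: 06:49–16:21 = 9 h 32 min; less 30 min break → 9 h 2 min
Thu: 07:32–17:28 = 9 h 56 min; less 30 min break → 9 h 26 min
Fri: 05:05–16:39 = 11 h 34 min; less 30 min break → 11 h 4 min
Sat: 05:24–14:17 = 8 h 53 min; less 30 min break → 8 h 23 min
Total worked: 56 h 17 min = 3377 min.
Regular 44 h 0 min = 2640 min at €29.50/h; overtime 12 h 17 min = 737 min at €44.25/h.
Pay = (2640 × €29.50 + 737 × €44.25) ÷ 60 = €1841.54.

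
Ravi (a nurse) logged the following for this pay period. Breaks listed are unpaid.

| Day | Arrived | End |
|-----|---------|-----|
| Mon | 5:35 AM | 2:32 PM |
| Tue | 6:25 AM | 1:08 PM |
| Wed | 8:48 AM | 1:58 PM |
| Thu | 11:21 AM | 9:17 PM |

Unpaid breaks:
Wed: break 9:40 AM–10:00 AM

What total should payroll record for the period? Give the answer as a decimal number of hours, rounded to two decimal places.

30.43 hours

Mon: 5:35 AM–2:32 PM = 8 h 57 min
Tue: 6:25 AM–1:08 PM = 6 h 43 min
Wed: 8:48 AM–1:58 PM = 5 h 10 min; less 20 min break → 4 h 50 min
Thu: 11:21 AM–9:17 PM = 9 h 56 min
Total: 8 h 57 min + 6 h 43 min + 4 h 50 min + 9 h 56 min = 30 h 26 min.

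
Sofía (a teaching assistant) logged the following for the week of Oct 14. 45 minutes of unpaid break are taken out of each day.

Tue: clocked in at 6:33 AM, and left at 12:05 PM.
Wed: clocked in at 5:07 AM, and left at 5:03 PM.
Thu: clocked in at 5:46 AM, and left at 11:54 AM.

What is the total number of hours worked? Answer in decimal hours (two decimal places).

Tue: 6:33 AM–12:05 PM = 5 h 32 min; less 45 min break → 4 h 47 min
Wed: 5:07 AM–5:03 PM = 11 h 56 min; less 45 min break → 11 h 11 min
Thu: 5:46 AM–11:54 AM = 6 h 8 min; less 45 min break → 5 h 23 min
Total: 4 h 47 min + 11 h 11 min + 5 h 23 min = 21 h 21 min.

21.35 hours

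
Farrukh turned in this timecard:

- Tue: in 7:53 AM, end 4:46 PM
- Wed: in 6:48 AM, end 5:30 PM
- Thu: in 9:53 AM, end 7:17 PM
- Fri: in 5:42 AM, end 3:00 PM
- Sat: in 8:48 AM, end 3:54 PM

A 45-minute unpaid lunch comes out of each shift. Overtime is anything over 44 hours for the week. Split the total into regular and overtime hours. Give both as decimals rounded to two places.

Tue: 7:53 AM–4:46 PM = 8 h 53 min; less 45 min break → 8 h 8 min
Wed: 6:48 AM–5:30 PM = 10 h 42 min; less 45 min break → 9 h 57 min
Thu: 9:53 AM–7:17 PM = 9 h 24 min; less 45 min break → 8 h 39 min
Fri: 5:42 AM–3:00 PM = 9 h 18 min; less 45 min break → 8 h 33 min
Sat: 8:48 AM–3:54 PM = 7 h 6 min; less 45 min break → 6 h 21 min
Total worked: 41 h 38 min = 41.63 h.
Threshold 44 h → overtime 0 h 0 min, regular 41 h 38 min.

Regular 41.63 hours, overtime 0.00 hours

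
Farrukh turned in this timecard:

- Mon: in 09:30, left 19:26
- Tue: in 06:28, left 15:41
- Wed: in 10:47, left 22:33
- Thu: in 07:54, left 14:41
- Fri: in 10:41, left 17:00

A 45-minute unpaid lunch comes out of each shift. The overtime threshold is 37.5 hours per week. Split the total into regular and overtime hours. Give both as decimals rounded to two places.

Regular 37.50 hours, overtime 2.77 hours

Mon: 09:30–19:26 = 9 h 56 min; less 45 min break → 9 h 11 min
Tue: 06:28–15:41 = 9 h 13 min; less 45 min break → 8 h 28 min
Wed: 10:47–22:33 = 11 h 46 min; less 45 min break → 11 h 1 min
Thu: 07:54–14:41 = 6 h 47 min; less 45 min break → 6 h 2 min
Fri: 10:41–17:00 = 6 h 19 min; less 45 min break → 5 h 34 min
Total worked: 40 h 16 min = 40.27 h.
Threshold 37.5 h → overtime 2 h 46 min, regular 37 h 30 min.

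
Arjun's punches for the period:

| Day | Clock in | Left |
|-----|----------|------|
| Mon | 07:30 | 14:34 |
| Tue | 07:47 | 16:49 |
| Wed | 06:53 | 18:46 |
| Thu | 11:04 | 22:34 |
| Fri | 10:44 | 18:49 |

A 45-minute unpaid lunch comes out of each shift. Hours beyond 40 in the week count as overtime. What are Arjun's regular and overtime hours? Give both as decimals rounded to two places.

Mon: 07:30–14:34 = 7 h 4 min; less 45 min break → 6 h 19 min
Tue: 07:47–16:49 = 9 h 2 min; less 45 min break → 8 h 17 min
Wed: 06:53–18:46 = 11 h 53 min; less 45 min break → 11 h 8 min
Thu: 11:04–22:34 = 11 h 30 min; less 45 min break → 10 h 45 min
Fri: 10:44–18:49 = 8 h 5 min; less 45 min break → 7 h 20 min
Total worked: 43 h 49 min = 43.82 h.
Threshold 40 h → overtime 3 h 49 min, regular 40 h 0 min.

Regular 40.00 hours, overtime 3.82 hours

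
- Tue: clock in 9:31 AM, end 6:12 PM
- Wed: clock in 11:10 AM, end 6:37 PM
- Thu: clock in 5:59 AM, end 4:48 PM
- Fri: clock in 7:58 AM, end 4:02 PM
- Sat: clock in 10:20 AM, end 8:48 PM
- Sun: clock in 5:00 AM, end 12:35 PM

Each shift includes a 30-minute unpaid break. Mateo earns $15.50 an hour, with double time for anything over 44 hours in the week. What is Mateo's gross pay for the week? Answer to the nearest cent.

$870.07

Tue: 9:31 AM–6:12 PM = 8 h 41 min; less 30 min break → 8 h 11 min
Wed: 11:10 AM–6:37 PM = 7 h 27 min; less 30 min break → 6 h 57 min
Thu: 5:59 AM–4:48 PM = 10 h 49 min; less 30 min break → 10 h 19 min
Fri: 7:58 AM–4:02 PM = 8 h 4 min; less 30 min break → 7 h 34 min
Sat: 10:20 AM–8:48 PM = 10 h 28 min; less 30 min break → 9 h 58 min
Sun: 5:00 AM–12:35 PM = 7 h 35 min; less 30 min break → 7 h 5 min
Total worked: 50 h 4 min = 3004 min.
Regular 44 h 0 min = 2640 min at $15.50/h; overtime 6 h 4 min = 364 min at $31.00/h.
Pay = (2640 × $15.50 + 364 × $31.00) ÷ 60 = $870.07.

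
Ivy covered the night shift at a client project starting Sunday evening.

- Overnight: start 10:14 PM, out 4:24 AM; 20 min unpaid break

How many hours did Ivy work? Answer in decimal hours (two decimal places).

5.83 hours

Overnight: 10:14 PM → midnight = 1 h 46 min; midnight → 4:24 AM = 4 h 24 min; span 6 h 10 min; less 20 min break → 5 h 50 min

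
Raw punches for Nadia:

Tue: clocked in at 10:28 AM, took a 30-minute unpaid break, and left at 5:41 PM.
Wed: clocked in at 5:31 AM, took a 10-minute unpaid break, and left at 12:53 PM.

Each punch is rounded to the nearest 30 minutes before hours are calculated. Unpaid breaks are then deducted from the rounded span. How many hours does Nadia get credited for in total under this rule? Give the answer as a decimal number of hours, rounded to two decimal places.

13.83 hours

Tue: in 10:28 AM→10:30 AM, out 5:41 PM→5:30 PM; 7 h 0 min − 30 min = 6 h 30 min
Wed: in 5:31 AM→5:30 AM, out 12:53 PM→1:00 PM; 7 h 30 min − 10 min = 7 h 20 min
Total credited: 13 h 50 min.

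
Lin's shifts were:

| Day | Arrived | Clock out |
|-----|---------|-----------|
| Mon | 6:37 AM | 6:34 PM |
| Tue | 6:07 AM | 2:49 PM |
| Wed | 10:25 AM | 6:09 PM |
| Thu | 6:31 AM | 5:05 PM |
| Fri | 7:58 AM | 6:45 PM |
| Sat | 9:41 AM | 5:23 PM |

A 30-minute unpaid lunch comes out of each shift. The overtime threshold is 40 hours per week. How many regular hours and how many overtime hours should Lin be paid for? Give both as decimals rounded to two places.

Mon: 6:37 AM–6:34 PM = 11 h 57 min; less 30 min break → 11 h 27 min
Tue: 6:07 AM–2:49 PM = 8 h 42 min; less 30 min break → 8 h 12 min
Wed: 10:25 AM–6:09 PM = 7 h 44 min; less 30 min break → 7 h 14 min
Thu: 6:31 AM–5:05 PM = 10 h 34 min; less 30 min break → 10 h 4 min
Fri: 7:58 AM–6:45 PM = 10 h 47 min; less 30 min break → 10 h 17 min
Sat: 9:41 AM–5:23 PM = 7 h 42 min; less 30 min break → 7 h 12 min
Total worked: 54 h 26 min = 54.43 h.
Threshold 40 h → overtime 14 h 26 min, regular 40 h 0 min.

Regular 40.00 hours, overtime 14.43 hours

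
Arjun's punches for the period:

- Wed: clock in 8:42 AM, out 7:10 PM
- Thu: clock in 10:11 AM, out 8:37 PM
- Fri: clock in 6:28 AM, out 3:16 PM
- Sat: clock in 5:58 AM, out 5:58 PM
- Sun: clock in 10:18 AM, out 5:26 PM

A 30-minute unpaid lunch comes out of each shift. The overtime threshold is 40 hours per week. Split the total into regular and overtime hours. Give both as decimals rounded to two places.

Regular 40.00 hours, overtime 6.33 hours

Wed: 8:42 AM–7:10 PM = 10 h 28 min; less 30 min break → 9 h 58 min
Thu: 10:11 AM–8:37 PM = 10 h 26 min; less 30 min break → 9 h 56 min
Fri: 6:28 AM–3:16 PM = 8 h 48 min; less 30 min break → 8 h 18 min
Sat: 5:58 AM–5:58 PM = 12 h 0 min; less 30 min break → 11 h 30 min
Sun: 10:18 AM–5:26 PM = 7 h 8 min; less 30 min break → 6 h 38 min
Total worked: 46 h 20 min = 46.33 h.
Threshold 40 h → overtime 6 h 20 min, regular 40 h 0 min.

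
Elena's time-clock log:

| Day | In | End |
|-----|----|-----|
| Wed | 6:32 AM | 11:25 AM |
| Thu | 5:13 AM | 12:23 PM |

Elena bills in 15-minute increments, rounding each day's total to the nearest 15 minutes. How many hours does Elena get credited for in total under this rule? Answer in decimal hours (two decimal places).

Wed: 6:32 AM–11:25 AM = 4 h 53 min → rounds to 5 h 0 min
Thu: 5:13 AM–12:23 PM = 7 h 10 min → rounds to 7 h 15 min
Total credited: 12 h 15 min.

12.25 hours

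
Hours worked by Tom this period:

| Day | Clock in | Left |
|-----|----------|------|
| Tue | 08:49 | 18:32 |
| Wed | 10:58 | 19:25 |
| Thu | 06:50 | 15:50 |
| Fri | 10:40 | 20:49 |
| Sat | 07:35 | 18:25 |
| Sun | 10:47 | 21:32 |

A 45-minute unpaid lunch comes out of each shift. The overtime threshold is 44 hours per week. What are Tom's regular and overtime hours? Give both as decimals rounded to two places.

Tue: 08:49–18:32 = 9 h 43 min; less 45 min break → 8 h 58 min
Wed: 10:58–19:25 = 8 h 27 min; less 45 min break → 7 h 42 min
Thu: 06:50–15:50 = 9 h 0 min; less 45 min break → 8 h 15 min
Fri: 10:40–20:49 = 10 h 9 min; less 45 min break → 9 h 24 min
Sat: 07:35–18:25 = 10 h 50 min; less 45 min break → 10 h 5 min
Sun: 10:47–21:32 = 10 h 45 min; less 45 min break → 10 h 0 min
Total worked: 54 h 24 min = 54.40 h.
Threshold 44 h → overtime 10 h 24 min, regular 44 h 0 min.

Regular 44.00 hours, overtime 10.40 hours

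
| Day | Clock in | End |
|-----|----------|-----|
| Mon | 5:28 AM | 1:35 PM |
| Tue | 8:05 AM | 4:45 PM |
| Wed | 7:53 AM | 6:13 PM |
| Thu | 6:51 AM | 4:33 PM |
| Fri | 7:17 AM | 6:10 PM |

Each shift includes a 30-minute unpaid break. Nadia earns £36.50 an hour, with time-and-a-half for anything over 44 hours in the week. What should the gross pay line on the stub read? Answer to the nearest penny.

£1671.70

Mon: 5:28 AM–1:35 PM = 8 h 7 min; less 30 min break → 7 h 37 min
Tue: 8:05 AM–4:45 PM = 8 h 40 min; less 30 min break → 8 h 10 min
Wed: 7:53 AM–6:13 PM = 10 h 20 min; less 30 min break → 9 h 50 min
Thu: 6:51 AM–4:33 PM = 9 h 42 min; less 30 min break → 9 h 12 min
Fri: 7:17 AM–6:10 PM = 10 h 53 min; less 30 min break → 10 h 23 min
Total worked: 45 h 12 min = 2712 min.
Regular 44 h 0 min = 2640 min at £36.50/h; overtime 1 h 12 min = 72 min at £54.75/h.
Pay = (2640 × £36.50 + 72 × £54.75) ÷ 60 = £1671.70.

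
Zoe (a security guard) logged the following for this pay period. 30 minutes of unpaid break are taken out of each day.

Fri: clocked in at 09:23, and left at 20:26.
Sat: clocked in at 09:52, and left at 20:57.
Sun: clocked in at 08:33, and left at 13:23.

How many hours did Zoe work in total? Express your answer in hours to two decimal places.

25.47 hours

Fri: 09:23–20:26 = 11 h 3 min; less 30 min break → 10 h 33 min
Sat: 09:52–20:57 = 11 h 5 min; less 30 min break → 10 h 35 min
Sun: 08:33–13:23 = 4 h 50 min; less 30 min break → 4 h 20 min
Total: 10 h 33 min + 10 h 35 min + 4 h 20 min = 25 h 28 min.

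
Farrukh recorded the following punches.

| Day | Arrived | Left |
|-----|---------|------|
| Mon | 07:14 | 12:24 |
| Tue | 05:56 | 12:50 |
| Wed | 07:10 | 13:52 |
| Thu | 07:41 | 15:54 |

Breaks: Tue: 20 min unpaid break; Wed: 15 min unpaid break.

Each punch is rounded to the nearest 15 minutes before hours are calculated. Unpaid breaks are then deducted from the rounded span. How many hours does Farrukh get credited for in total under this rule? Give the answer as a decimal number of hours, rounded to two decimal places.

Mon: in 07:14→07:15, out 12:24→12:30; 5 h 15 min
Tue: in 05:56→06:00, out 12:50→12:45; 6 h 45 min − 20 min = 6 h 25 min
Wed: in 07:10→07:15, out 13:52→13:45; 6 h 30 min − 15 min = 6 h 15 min
Thu: in 07:41→07:45, out 15:54→16:00; 8 h 15 min
Total credited: 26 h 10 min.

26.17 hours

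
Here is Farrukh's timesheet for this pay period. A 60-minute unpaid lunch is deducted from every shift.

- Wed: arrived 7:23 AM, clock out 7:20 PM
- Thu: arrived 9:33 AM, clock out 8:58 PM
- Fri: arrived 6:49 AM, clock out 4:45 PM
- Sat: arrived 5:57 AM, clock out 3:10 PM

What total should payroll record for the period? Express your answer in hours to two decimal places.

Wed: 7:23 AM–7:20 PM = 11 h 57 min; less 60 min break → 10 h 57 min
Thu: 9:33 AM–8:58 PM = 11 h 25 min; less 60 min break → 10 h 25 min
Fri: 6:49 AM–4:45 PM = 9 h 56 min; less 60 min break → 8 h 56 min
Sat: 5:57 AM–3:10 PM = 9 h 13 min; less 60 min break → 8 h 13 min
Total: 10 h 57 min + 10 h 25 min + 8 h 56 min + 8 h 13 min = 38 h 31 min.

38.52 hours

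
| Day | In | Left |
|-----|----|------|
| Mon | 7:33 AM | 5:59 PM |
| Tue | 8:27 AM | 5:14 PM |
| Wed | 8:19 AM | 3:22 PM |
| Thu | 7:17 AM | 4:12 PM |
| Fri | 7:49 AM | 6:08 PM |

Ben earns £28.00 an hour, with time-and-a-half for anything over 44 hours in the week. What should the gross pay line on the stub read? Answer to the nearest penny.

£1295.00

Mon: 7:33 AM–5:59 PM = 10 h 26 min
Tue: 8:27 AM–5:14 PM = 8 h 47 min
Wed: 8:19 AM–3:22 PM = 7 h 3 min
Thu: 7:17 AM–4:12 PM = 8 h 55 min
Fri: 7:49 AM–6:08 PM = 10 h 19 min
Total worked: 45 h 30 min = 2730 min.
Regular 44 h 0 min = 2640 min at £28.00/h; overtime 1 h 30 min = 90 min at £42.00/h.
Pay = (2640 × £28.00 + 90 × £42.00) ÷ 60 = £1295.00.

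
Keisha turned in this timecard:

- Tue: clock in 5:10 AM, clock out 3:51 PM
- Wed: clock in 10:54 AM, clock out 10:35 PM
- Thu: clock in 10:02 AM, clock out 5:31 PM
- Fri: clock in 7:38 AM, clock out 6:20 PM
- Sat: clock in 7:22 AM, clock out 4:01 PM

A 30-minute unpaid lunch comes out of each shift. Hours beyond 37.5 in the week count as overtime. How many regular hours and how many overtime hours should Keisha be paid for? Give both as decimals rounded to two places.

Regular 37.50 hours, overtime 9.20 hours

Tue: 5:10 AM–3:51 PM = 10 h 41 min; less 30 min break → 10 h 11 min
Wed: 10:54 AM–10:35 PM = 11 h 41 min; less 30 min break → 11 h 11 min
Thu: 10:02 AM–5:31 PM = 7 h 29 min; less 30 min break → 6 h 59 min
Fri: 7:38 AM–6:20 PM = 10 h 42 min; less 30 min break → 10 h 12 min
Sat: 7:22 AM–4:01 PM = 8 h 39 min; less 30 min break → 8 h 9 min
Total worked: 46 h 42 min = 46.70 h.
Threshold 37.5 h → overtime 9 h 12 min, regular 37 h 30 min.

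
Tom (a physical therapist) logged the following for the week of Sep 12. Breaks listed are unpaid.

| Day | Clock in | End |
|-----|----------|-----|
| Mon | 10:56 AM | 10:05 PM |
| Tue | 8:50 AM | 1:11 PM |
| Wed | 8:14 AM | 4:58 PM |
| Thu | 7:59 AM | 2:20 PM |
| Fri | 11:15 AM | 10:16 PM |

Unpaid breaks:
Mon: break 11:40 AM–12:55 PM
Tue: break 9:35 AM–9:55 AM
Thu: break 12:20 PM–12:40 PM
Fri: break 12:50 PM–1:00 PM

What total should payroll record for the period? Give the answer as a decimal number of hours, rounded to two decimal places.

39.52 hours

Mon: 10:56 AM–10:05 PM = 11 h 9 min; less 75 min break → 9 h 54 min
Tue: 8:50 AM–1:11 PM = 4 h 21 min; less 20 min break → 4 h 1 min
Wed: 8:14 AM–4:58 PM = 8 h 44 min
Thu: 7:59 AM–2:20 PM = 6 h 21 min; less 20 min break → 6 h 1 min
Fri: 11:15 AM–10:16 PM = 11 h 1 min; less 10 min break → 10 h 51 min
Total: 9 h 54 min + 4 h 1 min + 8 h 44 min + 6 h 1 min + 10 h 51 min = 39 h 31 min.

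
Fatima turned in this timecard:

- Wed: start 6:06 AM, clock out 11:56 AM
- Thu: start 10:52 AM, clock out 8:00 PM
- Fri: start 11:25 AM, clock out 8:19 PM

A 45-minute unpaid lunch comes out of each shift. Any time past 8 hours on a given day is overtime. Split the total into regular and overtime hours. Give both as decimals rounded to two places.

Wed: 6:06 AM–11:56 AM = 5 h 50 min; less 45 min break → 5 h 5 min
Thu: 10:52 AM–8:00 PM = 9 h 8 min; less 45 min break → 8 h 23 min
Fri: 11:25 AM–8:19 PM = 8 h 54 min; less 45 min break → 8 h 9 min
Wed reg 5 h 5 min / OT 0 h 0 min; Thu reg 8 h 0 min / OT 0 h 23 min; Fri reg 8 h 0 min / OT 0 h 9 min.
Totals: regular 21 h 5 min, overtime 0 h 32 min.

Regular 21.08 hours, overtime 0.53 hours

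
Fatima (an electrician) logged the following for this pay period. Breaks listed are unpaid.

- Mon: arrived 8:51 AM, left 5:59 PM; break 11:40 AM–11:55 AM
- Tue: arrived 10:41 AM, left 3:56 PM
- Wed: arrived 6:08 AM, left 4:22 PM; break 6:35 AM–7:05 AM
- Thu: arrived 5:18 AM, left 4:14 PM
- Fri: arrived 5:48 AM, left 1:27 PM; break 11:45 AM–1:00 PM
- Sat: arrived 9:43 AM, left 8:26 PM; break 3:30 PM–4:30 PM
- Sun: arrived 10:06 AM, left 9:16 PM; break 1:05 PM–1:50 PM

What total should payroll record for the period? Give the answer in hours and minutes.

61 h 20 min

Mon: 8:51 AM–5:59 PM = 9 h 8 min; less 15 min break → 8 h 53 min
Tue: 10:41 AM–3:56 PM = 5 h 15 min
Wed: 6:08 AM–4:22 PM = 10 h 14 min; less 30 min break → 9 h 44 min
Thu: 5:18 AM–4:14 PM = 10 h 56 min
Fri: 5:48 AM–1:27 PM = 7 h 39 min; less 75 min break → 6 h 24 min
Sat: 9:43 AM–8:26 PM = 10 h 43 min; less 60 min break → 9 h 43 min
Sun: 10:06 AM–9:16 PM = 11 h 10 min; less 45 min break → 10 h 25 min
Total: 8 h 53 min + 5 h 15 min + 9 h 44 min + 10 h 56 min + 6 h 24 min + 9 h 43 min + 10 h 25 min = 61 h 20 min.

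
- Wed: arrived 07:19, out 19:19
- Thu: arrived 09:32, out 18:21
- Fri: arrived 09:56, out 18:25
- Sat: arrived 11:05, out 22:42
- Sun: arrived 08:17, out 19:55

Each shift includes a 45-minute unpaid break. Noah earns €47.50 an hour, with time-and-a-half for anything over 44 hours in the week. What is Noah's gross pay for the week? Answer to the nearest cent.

€2432.00

Wed: 07:19–19:19 = 12 h 0 min; less 45 min break → 11 h 15 min
Thu: 09:32–18:21 = 8 h 49 min; less 45 min break → 8 h 4 min
Fri: 09:56–18:25 = 8 h 29 min; less 45 min break → 7 h 44 min
Sat: 11:05–22:42 = 11 h 37 min; less 45 min break → 10 h 52 min
Sun: 08:17–19:55 = 11 h 38 min; less 45 min break → 10 h 53 min
Total worked: 48 h 48 min = 2928 min.
Regular 44 h 0 min = 2640 min at €47.50/h; overtime 4 h 48 min = 288 min at €71.25/h.
Pay = (2640 × €47.50 + 288 × €71.25) ÷ 60 = €2432.00.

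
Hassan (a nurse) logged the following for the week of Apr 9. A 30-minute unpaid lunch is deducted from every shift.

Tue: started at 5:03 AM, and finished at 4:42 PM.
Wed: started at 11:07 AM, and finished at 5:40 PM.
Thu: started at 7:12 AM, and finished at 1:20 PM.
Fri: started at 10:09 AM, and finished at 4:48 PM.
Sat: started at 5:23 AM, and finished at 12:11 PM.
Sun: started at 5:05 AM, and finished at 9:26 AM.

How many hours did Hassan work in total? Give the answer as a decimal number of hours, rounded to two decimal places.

39.13 hours

Tue: 5:03 AM–4:42 PM = 11 h 39 min; less 30 min break → 11 h 9 min
Wed: 11:07 AM–5:40 PM = 6 h 33 min; less 30 min break → 6 h 3 min
Thu: 7:12 AM–1:20 PM = 6 h 8 min; less 30 min break → 5 h 38 min
Fri: 10:09 AM–4:48 PM = 6 h 39 min; less 30 min break → 6 h 9 min
Sat: 5:23 AM–12:11 PM = 6 h 48 min; less 30 min break → 6 h 18 min
Sun: 5:05 AM–9:26 AM = 4 h 21 min; less 30 min break → 3 h 51 min
Total: 11 h 9 min + 6 h 3 min + 5 h 38 min + 6 h 9 min + 6 h 18 min + 3 h 51 min = 39 h 8 min.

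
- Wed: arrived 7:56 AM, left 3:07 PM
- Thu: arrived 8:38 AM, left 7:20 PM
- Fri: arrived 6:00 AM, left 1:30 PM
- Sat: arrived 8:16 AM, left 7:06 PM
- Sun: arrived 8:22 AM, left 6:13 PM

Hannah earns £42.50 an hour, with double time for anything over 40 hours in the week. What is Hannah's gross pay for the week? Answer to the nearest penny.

£2215.67

Wed: 7:56 AM–3:07 PM = 7 h 11 min
Thu: 8:38 AM–7:20 PM = 10 h 42 min
Fri: 6:00 AM–1:30 PM = 7 h 30 min
Sat: 8:16 AM–7:06 PM = 10 h 50 min
Sun: 8:22 AM–6:13 PM = 9 h 51 min
Total worked: 46 h 4 min = 2764 min.
Regular 40 h 0 min = 2400 min at £42.50/h; overtime 6 h 4 min = 364 min at £85.00/h.
Pay = (2400 × £42.50 + 364 × £85.00) ÷ 60 = £2215.67.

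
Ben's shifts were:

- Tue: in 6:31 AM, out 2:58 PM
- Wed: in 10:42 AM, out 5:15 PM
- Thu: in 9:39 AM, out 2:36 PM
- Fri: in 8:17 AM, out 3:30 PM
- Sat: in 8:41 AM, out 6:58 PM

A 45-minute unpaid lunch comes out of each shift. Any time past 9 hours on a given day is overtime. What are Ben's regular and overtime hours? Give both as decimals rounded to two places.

Tue: 6:31 AM–2:58 PM = 8 h 27 min; less 45 min break → 7 h 42 min
Wed: 10:42 AM–5:15 PM = 6 h 33 min; less 45 min break → 5 h 48 min
Thu: 9:39 AM–2:36 PM = 4 h 57 min; less 45 min break → 4 h 12 min
Fri: 8:17 AM–3:30 PM = 7 h 13 min; less 45 min break → 6 h 28 min
Sat: 8:41 AM–6:58 PM = 10 h 17 min; less 45 min break → 9 h 32 min
Tue reg 7 h 42 min / OT 0 h 0 min; Wed reg 5 h 48 min / OT 0 h 0 min; Thu reg 4 h 12 min / OT 0 h 0 min; Fri reg 6 h 28 min / OT 0 h 0 min; Sat reg 9 h 0 min / OT 0 h 32 min.
Totals: regular 33 h 10 min, overtime 0 h 32 min.

Regular 33.17 hours, overtime 0.53 hours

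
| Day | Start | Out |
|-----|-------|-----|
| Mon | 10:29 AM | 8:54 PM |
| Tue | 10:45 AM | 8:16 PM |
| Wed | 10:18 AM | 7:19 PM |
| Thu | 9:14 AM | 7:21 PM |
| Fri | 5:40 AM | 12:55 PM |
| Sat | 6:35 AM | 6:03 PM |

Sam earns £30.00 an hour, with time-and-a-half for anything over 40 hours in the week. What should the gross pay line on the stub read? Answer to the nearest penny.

£2000.25

Mon: 10:29 AM–8:54 PM = 10 h 25 min
Tue: 10:45 AM–8:16 PM = 9 h 31 min
Wed: 10:18 AM–7:19 PM = 9 h 1 min
Thu: 9:14 AM–7:21 PM = 10 h 7 min
Fri: 5:40 AM–12:55 PM = 7 h 15 min
Sat: 6:35 AM–6:03 PM = 11 h 28 min
Total worked: 57 h 47 min = 3467 min.
Regular 40 h 0 min = 2400 min at £30.00/h; overtime 17 h 47 min = 1067 min at £45.00/h.
Pay = (2400 × £30.00 + 1067 × £45.00) ÷ 60 = £2000.25.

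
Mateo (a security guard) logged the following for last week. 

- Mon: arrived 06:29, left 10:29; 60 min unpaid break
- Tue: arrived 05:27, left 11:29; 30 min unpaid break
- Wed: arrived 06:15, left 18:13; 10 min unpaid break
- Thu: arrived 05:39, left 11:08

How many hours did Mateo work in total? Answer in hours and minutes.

Mon: 06:29–10:29 = 4 h 0 min; less 60 min break → 3 h 0 min
Tue: 05:27–11:29 = 6 h 2 min; less 30 min break → 5 h 32 min
Wed: 06:15–18:13 = 11 h 58 min; less 10 min break → 11 h 48 min
Thu: 05:39–11:08 = 5 h 29 min
Total: 3 h 0 min + 5 h 32 min + 11 h 48 min + 5 h 29 min = 25 h 49 min.

25 h 49 min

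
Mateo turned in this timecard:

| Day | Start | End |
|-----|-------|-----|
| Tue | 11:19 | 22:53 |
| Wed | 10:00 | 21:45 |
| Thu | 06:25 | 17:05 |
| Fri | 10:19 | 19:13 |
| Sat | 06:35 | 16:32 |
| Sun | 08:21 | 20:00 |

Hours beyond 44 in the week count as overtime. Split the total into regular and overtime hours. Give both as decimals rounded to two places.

Tue: 11:19–22:53 = 11 h 34 min
Wed: 10:00–21:45 = 11 h 45 min
Thu: 06:25–17:05 = 10 h 40 min
Fri: 10:19–19:13 = 8 h 54 min
Sat: 06:35–16:32 = 9 h 57 min
Sun: 08:21–20:00 = 11 h 39 min
Total worked: 64 h 29 min = 64.48 h.
Threshold 44 h → overtime 20 h 29 min, regular 44 h 0 min.

Regular 44.00 hours, overtime 20.48 hours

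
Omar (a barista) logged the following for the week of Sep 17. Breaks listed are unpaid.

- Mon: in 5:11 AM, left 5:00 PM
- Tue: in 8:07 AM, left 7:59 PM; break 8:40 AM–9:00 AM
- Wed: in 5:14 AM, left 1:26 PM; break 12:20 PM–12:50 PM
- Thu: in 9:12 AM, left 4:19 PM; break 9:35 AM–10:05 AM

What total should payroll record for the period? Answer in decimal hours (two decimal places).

Mon: 5:11 AM–5:00 PM = 11 h 49 min
Tue: 8:07 AM–7:59 PM = 11 h 52 min; less 20 min break → 11 h 32 min
Wed: 5:14 AM–1:26 PM = 8 h 12 min; less 30 min break → 7 h 42 min
Thu: 9:12 AM–4:19 PM = 7 h 7 min; less 30 min break → 6 h 37 min
Total: 11 h 49 min + 11 h 32 min + 7 h 42 min + 6 h 37 min = 37 h 40 min.

37.67 hours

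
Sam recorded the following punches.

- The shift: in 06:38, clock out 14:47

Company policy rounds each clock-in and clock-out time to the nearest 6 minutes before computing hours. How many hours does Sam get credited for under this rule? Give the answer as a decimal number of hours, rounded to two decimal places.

The shift: in 06:38→06:36, out 14:47→14:48; 8 h 12 min

8.20 hours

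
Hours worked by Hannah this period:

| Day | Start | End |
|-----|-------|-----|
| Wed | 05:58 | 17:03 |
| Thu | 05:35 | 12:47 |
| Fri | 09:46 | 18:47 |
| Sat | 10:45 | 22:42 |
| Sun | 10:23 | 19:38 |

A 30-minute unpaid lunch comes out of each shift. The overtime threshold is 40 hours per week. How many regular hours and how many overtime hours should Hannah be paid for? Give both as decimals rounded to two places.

Wed: 05:58–17:03 = 11 h 5 min; less 30 min break → 10 h 35 min
Thu: 05:35–12:47 = 7 h 12 min; less 30 min break → 6 h 42 min
Fri: 09:46–18:47 = 9 h 1 min; less 30 min break → 8 h 31 min
Sat: 10:45–22:42 = 11 h 57 min; less 30 min break → 11 h 27 min
Sun: 10:23–19:38 = 9 h 15 min; less 30 min break → 8 h 45 min
Total worked: 46 h 0 min = 46.00 h.
Threshold 40 h → overtime 6 h 0 min, regular 40 h 0 min.

Regular 40.00 hours, overtime 6.00 hours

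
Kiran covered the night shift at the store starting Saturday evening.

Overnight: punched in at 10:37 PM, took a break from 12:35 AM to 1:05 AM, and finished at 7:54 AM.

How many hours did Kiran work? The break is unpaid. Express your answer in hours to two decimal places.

Overnight: 10:37 PM → midnight = 1 h 23 min; midnight → 7:54 AM = 7 h 54 min; span 9 h 17 min; less 30 min break → 8 h 47 min

8.78 hours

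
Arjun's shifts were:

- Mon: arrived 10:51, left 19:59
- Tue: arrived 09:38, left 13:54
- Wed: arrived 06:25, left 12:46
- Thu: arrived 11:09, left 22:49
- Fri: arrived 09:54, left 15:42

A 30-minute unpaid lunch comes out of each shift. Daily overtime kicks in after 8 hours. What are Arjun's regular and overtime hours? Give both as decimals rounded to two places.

Mon: 10:51–19:59 = 9 h 8 min; less 30 min break → 8 h 38 min
Tue: 09:38–13:54 = 4 h 16 min; less 30 min break → 3 h 46 min
Wed: 06:25–12:46 = 6 h 21 min; less 30 min break → 5 h 51 min
Thu: 11:09–22:49 = 11 h 40 min; less 30 min break → 11 h 10 min
Fri: 09:54–15:42 = 5 h 48 min; less 30 min break → 5 h 18 min
Mon reg 8 h 0 min / OT 0 h 38 min; Tue reg 3 h 46 min / OT 0 h 0 min; Wed reg 5 h 51 min / OT 0 h 0 min; Thu reg 8 h 0 min / OT 3 h 10 min; Fri reg 5 h 18 min / OT 0 h 0 min.
Totals: regular 30 h 55 min, overtime 3 h 48 min.

Regular 30.92 hours, overtime 3.80 hours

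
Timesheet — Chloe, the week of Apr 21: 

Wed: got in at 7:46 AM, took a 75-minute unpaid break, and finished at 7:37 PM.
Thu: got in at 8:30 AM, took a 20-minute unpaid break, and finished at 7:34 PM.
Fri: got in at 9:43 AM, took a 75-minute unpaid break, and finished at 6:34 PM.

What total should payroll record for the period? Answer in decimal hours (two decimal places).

28.93 hours

Wed: 7:46 AM–7:37 PM = 11 h 51 min; less 75 min break → 10 h 36 min
Thu: 8:30 AM–7:34 PM = 11 h 4 min; less 20 min break → 10 h 44 min
Fri: 9:43 AM–6:34 PM = 8 h 51 min; less 75 min break → 7 h 36 min
Total: 10 h 36 min + 10 h 44 min + 7 h 36 min = 28 h 56 min.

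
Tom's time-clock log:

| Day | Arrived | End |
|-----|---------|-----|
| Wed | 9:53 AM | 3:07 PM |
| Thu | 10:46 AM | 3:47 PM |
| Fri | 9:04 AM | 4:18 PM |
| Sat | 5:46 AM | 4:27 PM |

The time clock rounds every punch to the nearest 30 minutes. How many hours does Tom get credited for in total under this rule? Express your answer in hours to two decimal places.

28.00 hours

Wed: in 9:53 AM→10:00 AM, out 3:07 PM→3:00 PM; 5 h 0 min
Thu: in 10:46 AM→11:00 AM, out 3:47 PM→4:00 PM; 5 h 0 min
Fri: in 9:04 AM→9:00 AM, out 4:18 PM→4:30 PM; 7 h 30 min
Sat: in 5:46 AM→6:00 AM, out 4:27 PM→4:30 PM; 10 h 30 min
Total credited: 28 h 0 min.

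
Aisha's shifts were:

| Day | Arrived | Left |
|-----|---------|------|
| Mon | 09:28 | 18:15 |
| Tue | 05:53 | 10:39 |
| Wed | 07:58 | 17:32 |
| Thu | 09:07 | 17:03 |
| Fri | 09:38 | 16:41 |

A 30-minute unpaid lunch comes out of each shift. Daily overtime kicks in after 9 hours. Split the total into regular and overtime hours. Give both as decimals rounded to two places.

Regular 35.53 hours, overtime 0.07 hours

Mon: 09:28–18:15 = 8 h 47 min; less 30 min break → 8 h 17 min
Tue: 05:53–10:39 = 4 h 46 min; less 30 min break → 4 h 16 min
Wed: 07:58–17:32 = 9 h 34 min; less 30 min break → 9 h 4 min
Thu: 09:07–17:03 = 7 h 56 min; less 30 min break → 7 h 26 min
Fri: 09:38–16:41 = 7 h 3 min; less 30 min break → 6 h 33 min
Mon reg 8 h 17 min / OT 0 h 0 min; Tue reg 4 h 16 min / OT 0 h 0 min; Wed reg 9 h 0 min / OT 0 h 4 min; Thu reg 7 h 26 min / OT 0 h 0 min; Fri reg 6 h 33 min / OT 0 h 0 min.
Totals: regular 35 h 32 min, overtime 0 h 4 min.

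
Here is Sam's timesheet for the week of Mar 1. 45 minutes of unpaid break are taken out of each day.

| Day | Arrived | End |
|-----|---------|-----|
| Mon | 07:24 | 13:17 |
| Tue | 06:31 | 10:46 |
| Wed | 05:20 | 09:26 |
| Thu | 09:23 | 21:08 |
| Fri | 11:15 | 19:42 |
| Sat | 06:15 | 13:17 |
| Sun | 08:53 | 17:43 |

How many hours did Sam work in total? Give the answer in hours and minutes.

Mon: 07:24–13:17 = 5 h 53 min; less 45 min break → 5 h 8 min
Tue: 06:31–10:46 = 4 h 15 min; less 45 min break → 3 h 30 min
Wed: 05:20–09:26 = 4 h 6 min; less 45 min break → 3 h 21 min
Thu: 09:23–21:08 = 11 h 45 min; less 45 min break → 11 h 0 min
Fri: 11:15–19:42 = 8 h 27 min; less 45 min break → 7 h 42 min
Sat: 06:15–13:17 = 7 h 2 min; less 45 min break → 6 h 17 min
Sun: 08:53–17:43 = 8 h 50 min; less 45 min break → 8 h 5 min
Total: 5 h 8 min + 3 h 30 min + 3 h 21 min + 11 h 0 min + 7 h 42 min + 6 h 17 min + 8 h 5 min = 45 h 3 min.

45 h 3 min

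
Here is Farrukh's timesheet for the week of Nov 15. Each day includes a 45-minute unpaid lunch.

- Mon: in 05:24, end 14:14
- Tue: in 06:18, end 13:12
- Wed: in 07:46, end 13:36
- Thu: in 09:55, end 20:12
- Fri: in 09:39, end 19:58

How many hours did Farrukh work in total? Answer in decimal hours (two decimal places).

38.42 hours

Mon: 05:24–14:14 = 8 h 50 min; less 45 min break → 8 h 5 min
Tue: 06:18–13:12 = 6 h 54 min; less 45 min break → 6 h 9 min
Wed: 07:46–13:36 = 5 h 50 min; less 45 min break → 5 h 5 min
Thu: 09:55–20:12 = 10 h 17 min; less 45 min break → 9 h 32 min
Fri: 09:39–19:58 = 10 h 19 min; less 45 min break → 9 h 34 min
Total: 8 h 5 min + 6 h 9 min + 5 h 5 min + 9 h 32 min + 9 h 34 min = 38 h 25 min.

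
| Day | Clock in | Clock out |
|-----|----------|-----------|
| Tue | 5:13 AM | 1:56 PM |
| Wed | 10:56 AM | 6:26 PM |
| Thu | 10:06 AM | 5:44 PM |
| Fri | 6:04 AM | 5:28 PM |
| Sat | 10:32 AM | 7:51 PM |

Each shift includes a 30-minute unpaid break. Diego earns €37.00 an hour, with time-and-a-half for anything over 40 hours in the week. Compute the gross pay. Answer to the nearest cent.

Tue: 5:13 AM–1:56 PM = 8 h 43 min; less 30 min break → 8 h 13 min
Wed: 10:56 AM–6:26 PM = 7 h 30 min; less 30 min break → 7 h 0 min
Thu: 10:06 AM–5:44 PM = 7 h 38 min; less 30 min break → 7 h 8 min
Fri: 6:04 AM–5:28 PM = 11 h 24 min; less 30 min break → 10 h 54 min
Sat: 10:32 AM–7:51 PM = 9 h 19 min; less 30 min break → 8 h 49 min
Total worked: 42 h 4 min = 2524 min.
Regular 40 h 0 min = 2400 min at €37.00/h; overtime 2 h 4 min = 124 min at €55.50/h.
Pay = (2400 × €37.00 + 124 × €55.50) ÷ 60 = €1594.70.

€1594.70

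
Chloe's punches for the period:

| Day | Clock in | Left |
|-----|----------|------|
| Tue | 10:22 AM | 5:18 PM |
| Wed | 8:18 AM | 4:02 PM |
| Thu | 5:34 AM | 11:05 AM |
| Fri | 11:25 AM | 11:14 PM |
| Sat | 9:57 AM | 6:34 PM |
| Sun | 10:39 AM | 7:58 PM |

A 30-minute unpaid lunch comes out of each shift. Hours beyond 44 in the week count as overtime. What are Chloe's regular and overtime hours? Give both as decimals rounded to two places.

Regular 44.00 hours, overtime 2.93 hours

Tue: 10:22 AM–5:18 PM = 6 h 56 min; less 30 min break → 6 h 26 min
Wed: 8:18 AM–4:02 PM = 7 h 44 min; less 30 min break → 7 h 14 min
Thu: 5:34 AM–11:05 AM = 5 h 31 min; less 30 min break → 5 h 1 min
Fri: 11:25 AM–11:14 PM = 11 h 49 min; less 30 min break → 11 h 19 min
Sat: 9:57 AM–6:34 PM = 8 h 37 min; less 30 min break → 8 h 7 min
Sun: 10:39 AM–7:58 PM = 9 h 19 min; less 30 min break → 8 h 49 min
Total worked: 46 h 56 min = 46.93 h.
Threshold 44 h → overtime 2 h 56 min, regular 44 h 0 min.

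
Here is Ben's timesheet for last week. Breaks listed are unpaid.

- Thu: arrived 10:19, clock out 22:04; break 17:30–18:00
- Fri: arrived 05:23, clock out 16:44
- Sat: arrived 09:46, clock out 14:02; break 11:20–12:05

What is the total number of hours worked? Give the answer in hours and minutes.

Thu: 10:19–22:04 = 11 h 45 min; less 30 min break → 11 h 15 min
Fri: 05:23–16:44 = 11 h 21 min
Sat: 09:46–14:02 = 4 h 16 min; less 45 min break → 3 h 31 min
Total: 11 h 15 min + 11 h 21 min + 3 h 31 min = 26 h 7 min.

26 h 7 min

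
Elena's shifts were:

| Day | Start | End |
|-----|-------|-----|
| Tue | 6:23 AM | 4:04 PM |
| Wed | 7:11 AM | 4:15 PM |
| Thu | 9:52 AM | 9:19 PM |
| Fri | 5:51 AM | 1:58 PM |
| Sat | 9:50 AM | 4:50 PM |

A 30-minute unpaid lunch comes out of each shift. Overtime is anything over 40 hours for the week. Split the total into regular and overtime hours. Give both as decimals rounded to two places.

Tue: 6:23 AM–4:04 PM = 9 h 41 min; less 30 min break → 9 h 11 min
Wed: 7:11 AM–4:15 PM = 9 h 4 min; less 30 min break → 8 h 34 min
Thu: 9:52 AM–9:19 PM = 11 h 27 min; less 30 min break → 10 h 57 min
Fri: 5:51 AM–1:58 PM = 8 h 7 min; less 30 min break → 7 h 37 min
Sat: 9:50 AM–4:50 PM = 7 h 0 min; less 30 min break → 6 h 30 min
Total worked: 42 h 49 min = 42.82 h.
Threshold 40 h → overtime 2 h 49 min, regular 40 h 0 min.

Regular 40.00 hours, overtime 2.82 hours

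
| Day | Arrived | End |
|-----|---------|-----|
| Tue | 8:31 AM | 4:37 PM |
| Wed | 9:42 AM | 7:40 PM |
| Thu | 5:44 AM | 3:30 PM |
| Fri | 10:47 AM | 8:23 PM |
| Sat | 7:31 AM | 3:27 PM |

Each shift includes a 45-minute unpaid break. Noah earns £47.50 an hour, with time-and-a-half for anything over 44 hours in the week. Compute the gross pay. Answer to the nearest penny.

Tue: 8:31 AM–4:37 PM = 8 h 6 min; less 45 min break → 7 h 21 min
Wed: 9:42 AM–7:40 PM = 9 h 58 min; less 45 min break → 9 h 13 min
Thu: 5:44 AM–3:30 PM = 9 h 46 min; less 45 min break → 9 h 1 min
Fri: 10:47 AM–8:23 PM = 9 h 36 min; less 45 min break → 8 h 51 min
Sat: 7:31 AM–3:27 PM = 7 h 56 min; less 45 min break → 7 h 11 min
Total worked: 41 h 37 min = 2497 min.
Regular 41 h 37 min = 2497 min at £47.50/h; overtime 0 h 0 min = 0 min at £71.25/h.
Pay = (2497 × £47.50 + 0 × £71.25) ÷ 60 = £1976.79.

£1976.79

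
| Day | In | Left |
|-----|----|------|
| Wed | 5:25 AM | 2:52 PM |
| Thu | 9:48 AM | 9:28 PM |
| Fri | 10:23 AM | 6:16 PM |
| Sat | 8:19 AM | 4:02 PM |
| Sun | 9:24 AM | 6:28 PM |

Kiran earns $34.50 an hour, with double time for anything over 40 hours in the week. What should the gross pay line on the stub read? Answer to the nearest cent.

Wed: 5:25 AM–2:52 PM = 9 h 27 min
Thu: 9:48 AM–9:28 PM = 11 h 40 min
Fri: 10:23 AM–6:16 PM = 7 h 53 min
Sat: 8:19 AM–4:02 PM = 7 h 43 min
Sun: 9:24 AM–6:28 PM = 9 h 4 min
Total worked: 45 h 47 min = 2747 min.
Regular 40 h 0 min = 2400 min at $34.50/h; overtime 5 h 47 min = 347 min at $69.00/h.
Pay = (2400 × $34.50 + 347 × $69.00) ÷ 60 = $1779.05.

$1779.05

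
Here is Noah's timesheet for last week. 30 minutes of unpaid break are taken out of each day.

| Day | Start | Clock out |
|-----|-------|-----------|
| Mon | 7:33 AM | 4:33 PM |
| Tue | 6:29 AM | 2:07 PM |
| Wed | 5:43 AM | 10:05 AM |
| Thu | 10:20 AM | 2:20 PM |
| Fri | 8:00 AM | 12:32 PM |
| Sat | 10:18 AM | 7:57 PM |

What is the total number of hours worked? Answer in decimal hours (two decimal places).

Mon: 7:33 AM–4:33 PM = 9 h 0 min; less 30 min break → 8 h 30 min
Tue: 6:29 AM–2:07 PM = 7 h 38 min; less 30 min break → 7 h 8 min
Wed: 5:43 AM–10:05 AM = 4 h 22 min; less 30 min break → 3 h 52 min
Thu: 10:20 AM–2:20 PM = 4 h 0 min; less 30 min break → 3 h 30 min
Fri: 8:00 AM–12:32 PM = 4 h 32 min; less 30 min break → 4 h 2 min
Sat: 10:18 AM–7:57 PM = 9 h 39 min; less 30 min break → 9 h 9 min
Total: 8 h 30 min + 7 h 8 min + 3 h 52 min + 3 h 30 min + 4 h 2 min + 9 h 9 min = 36 h 11 min.

36.18 hours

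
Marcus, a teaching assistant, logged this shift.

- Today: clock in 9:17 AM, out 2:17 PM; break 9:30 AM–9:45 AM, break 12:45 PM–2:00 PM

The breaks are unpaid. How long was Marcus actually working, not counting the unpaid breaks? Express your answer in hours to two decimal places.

3.50 hours

Today: 9:17 AM–2:17 PM = 5 h 0 min; less 90 min break → 3 h 30 min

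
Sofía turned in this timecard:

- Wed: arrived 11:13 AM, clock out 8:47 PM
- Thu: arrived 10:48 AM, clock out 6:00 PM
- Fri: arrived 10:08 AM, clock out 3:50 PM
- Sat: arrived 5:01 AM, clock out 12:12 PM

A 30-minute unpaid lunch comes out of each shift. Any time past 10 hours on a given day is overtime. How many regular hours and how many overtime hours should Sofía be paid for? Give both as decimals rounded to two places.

Regular 27.65 hours, overtime 0.00 hours

Wed: 11:13 AM–8:47 PM = 9 h 34 min; less 30 min break → 9 h 4 min
Thu: 10:48 AM–6:00 PM = 7 h 12 min; less 30 min break → 6 h 42 min
Fri: 10:08 AM–3:50 PM = 5 h 42 min; less 30 min break → 5 h 12 min
Sat: 5:01 AM–12:12 PM = 7 h 11 min; less 30 min break → 6 h 41 min
Wed reg 9 h 4 min / OT 0 h 0 min; Thu reg 6 h 42 min / OT 0 h 0 min; Fri reg 5 h 12 min / OT 0 h 0 min; Sat reg 6 h 41 min / OT 0 h 0 min.
Totals: regular 27 h 39 min, overtime 0 h 0 min.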